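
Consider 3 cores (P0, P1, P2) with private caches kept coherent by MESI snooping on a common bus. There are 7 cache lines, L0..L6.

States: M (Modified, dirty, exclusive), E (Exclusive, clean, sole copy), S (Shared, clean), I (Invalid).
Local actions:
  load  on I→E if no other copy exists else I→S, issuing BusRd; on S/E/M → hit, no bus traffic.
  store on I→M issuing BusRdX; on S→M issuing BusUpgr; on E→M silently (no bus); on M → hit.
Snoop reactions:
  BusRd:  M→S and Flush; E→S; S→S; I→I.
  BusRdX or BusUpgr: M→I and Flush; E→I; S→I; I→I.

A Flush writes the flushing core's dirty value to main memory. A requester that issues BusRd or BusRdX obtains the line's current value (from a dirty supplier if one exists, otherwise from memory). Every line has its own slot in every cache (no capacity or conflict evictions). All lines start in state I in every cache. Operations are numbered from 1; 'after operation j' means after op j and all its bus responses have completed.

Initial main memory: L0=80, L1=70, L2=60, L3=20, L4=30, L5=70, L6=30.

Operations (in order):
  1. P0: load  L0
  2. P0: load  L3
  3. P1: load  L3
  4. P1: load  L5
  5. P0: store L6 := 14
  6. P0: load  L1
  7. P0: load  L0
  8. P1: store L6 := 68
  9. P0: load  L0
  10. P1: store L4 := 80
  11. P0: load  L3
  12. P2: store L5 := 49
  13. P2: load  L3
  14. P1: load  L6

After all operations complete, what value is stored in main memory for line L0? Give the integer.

[1] P0: load  L0 | P0:E(80), P1:I, P2:I | bus: BusRd
[2] P0: load  L3 | P0:E(20), P1:I, P2:I | bus: BusRd
[3] P1: load  L3 | P0:S(20), P1:S(20), P2:I | bus: BusRd
[4] P1: load  L5 | P0:I, P1:E(70), P2:I | bus: BusRd
[5] P0: store L6 := 14 | P0:M(14), P1:I, P2:I | bus: BusRdX
[6] P0: load  L1 | P0:E(70), P1:I, P2:I | bus: BusRd
[7] P0: load  L0 | P0:E(80), P1:I, P2:I | bus: none
[8] P1: store L6 := 68 | P0:I, P1:M(68), P2:I | bus: BusRdX,Flush
[9] P0: load  L0 | P0:E(80), P1:I, P2:I | bus: none
[10] P1: store L4 := 80 | P0:I, P1:M(80), P2:I | bus: BusRdX
[11] P0: load  L3 | P0:S(20), P1:S(20), P2:I | bus: none
[12] P2: store L5 := 49 | P0:I, P1:I, P2:M(49) | bus: BusRdX
[13] P2: load  L3 | P0:S(20), P1:S(20), P2:S(20) | bus: BusRd
[14] P1: load  L6 | P0:I, P1:M(68), P2:I | bus: none

memory[L0] = 80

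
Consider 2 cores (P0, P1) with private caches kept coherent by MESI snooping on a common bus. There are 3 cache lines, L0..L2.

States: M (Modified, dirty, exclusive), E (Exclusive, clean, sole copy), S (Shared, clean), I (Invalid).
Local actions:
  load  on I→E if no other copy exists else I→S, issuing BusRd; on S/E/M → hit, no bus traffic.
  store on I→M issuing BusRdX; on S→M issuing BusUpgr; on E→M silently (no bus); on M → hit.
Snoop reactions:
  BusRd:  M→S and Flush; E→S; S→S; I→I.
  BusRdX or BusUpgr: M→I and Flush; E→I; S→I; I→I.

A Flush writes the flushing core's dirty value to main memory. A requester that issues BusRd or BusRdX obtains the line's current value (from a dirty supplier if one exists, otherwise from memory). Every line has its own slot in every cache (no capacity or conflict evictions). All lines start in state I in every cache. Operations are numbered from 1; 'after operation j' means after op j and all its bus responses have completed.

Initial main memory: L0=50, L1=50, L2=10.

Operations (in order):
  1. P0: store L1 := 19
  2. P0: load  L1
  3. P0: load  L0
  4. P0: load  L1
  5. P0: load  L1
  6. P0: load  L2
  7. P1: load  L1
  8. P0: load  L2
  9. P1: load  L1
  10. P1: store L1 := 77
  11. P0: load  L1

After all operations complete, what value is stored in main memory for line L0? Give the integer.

[1] P0: store L1 := 19 | P0:M(19), P1:I | bus: BusRdX
[2] P0: load  L1 | P0:M(19), P1:I | bus: none
[3] P0: load  L0 | P0:E(50), P1:I | bus: BusRd
[4] P0: load  L1 | P0:M(19), P1:I | bus: none
[5] P0: load  L1 | P0:M(19), P1:I | bus: none
[6] P0: load  L2 | P0:E(10), P1:I | bus: BusRd
[7] P1: load  L1 | P0:S(19), P1:S(19) | bus: BusRd,Flush
[8] P0: load  L2 | P0:E(10), P1:I | bus: none
[9] P1: load  L1 | P0:S(19), P1:S(19) | bus: none
[10] P1: store L1 := 77 | P0:I, P1:M(77) | bus: BusUpgr
[11] P0: load  L1 | P0:S(77), P1:S(77) | bus: BusRd,Flush

memory[L0] = 50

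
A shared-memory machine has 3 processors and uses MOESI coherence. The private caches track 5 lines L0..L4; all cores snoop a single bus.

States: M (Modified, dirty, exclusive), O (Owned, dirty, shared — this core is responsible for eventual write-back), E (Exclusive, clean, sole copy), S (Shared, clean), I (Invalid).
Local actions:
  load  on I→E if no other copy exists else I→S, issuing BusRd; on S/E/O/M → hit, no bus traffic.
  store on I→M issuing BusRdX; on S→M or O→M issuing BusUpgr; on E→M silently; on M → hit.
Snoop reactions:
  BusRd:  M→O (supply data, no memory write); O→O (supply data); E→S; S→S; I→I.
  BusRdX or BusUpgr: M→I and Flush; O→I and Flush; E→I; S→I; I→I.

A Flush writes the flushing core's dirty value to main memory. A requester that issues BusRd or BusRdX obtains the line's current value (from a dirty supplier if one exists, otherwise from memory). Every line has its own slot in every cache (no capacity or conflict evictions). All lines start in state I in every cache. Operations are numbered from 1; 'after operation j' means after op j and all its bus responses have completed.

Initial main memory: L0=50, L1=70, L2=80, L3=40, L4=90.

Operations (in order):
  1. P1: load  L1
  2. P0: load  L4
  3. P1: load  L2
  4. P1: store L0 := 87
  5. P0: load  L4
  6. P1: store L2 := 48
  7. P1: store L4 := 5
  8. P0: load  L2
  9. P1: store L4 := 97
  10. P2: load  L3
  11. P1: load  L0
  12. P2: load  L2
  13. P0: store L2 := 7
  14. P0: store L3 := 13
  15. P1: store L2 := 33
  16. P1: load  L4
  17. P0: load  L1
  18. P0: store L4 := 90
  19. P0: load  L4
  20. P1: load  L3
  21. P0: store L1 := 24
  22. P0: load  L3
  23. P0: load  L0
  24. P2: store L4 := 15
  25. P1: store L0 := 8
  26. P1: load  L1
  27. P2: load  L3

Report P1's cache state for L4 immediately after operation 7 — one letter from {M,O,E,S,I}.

state = M

step 1: P1: load  L1  ⟶  IEI  (L1)  txn=BusRd  M[L1]=70
step 2: P0: load  L4  ⟶  EII  (L4)  txn=BusRd  M[L4]=90
step 3: P1: load  L2  ⟶  IEI  (L2)  txn=BusRd  M[L2]=80
step 4: P1: store L0 := 87  ⟶  IMI  (L0)  txn=BusRdX  M[L0]=50
step 5: P0: load  L4  ⟶  EII  (L4)  txn=∅  M[L4]=90
step 6: P1: store L2 := 48  ⟶  IMI  (L2)  txn=∅  M[L2]=80
step 7: P1: store L4 := 5  ⟶  IMI  (L4)  txn=BusRdX  M[L4]=90
step 8: P0: load  L2  ⟶  SOI  (L2)  txn=BusRd  M[L2]=80
step 9: P1: store L4 := 97  ⟶  IMI  (L4)  txn=∅  M[L4]=90
step 10: P2: load  L3  ⟶  IIE  (L3)  txn=BusRd  M[L3]=40
step 11: P1: load  L0  ⟶  IMI  (L0)  txn=∅  M[L0]=50
step 12: P2: load  L2  ⟶  SOS  (L2)  txn=BusRd  M[L2]=80
step 13: P0: store L2 := 7  ⟶  MII  (L2)  txn=BusUpgr+Flush  M[L2]=48
step 14: P0: store L3 := 13  ⟶  MII  (L3)  txn=BusRdX  M[L3]=40
step 15: P1: store L2 := 33  ⟶  IMI  (L2)  txn=BusRdX+Flush  M[L2]=7
step 16: P1: load  L4  ⟶  IMI  (L4)  txn=∅  M[L4]=90
step 17: P0: load  L1  ⟶  SSI  (L1)  txn=BusRd  M[L1]=70
step 18: P0: store L4 := 90  ⟶  MII  (L4)  txn=BusRdX+Flush  M[L4]=97
step 19: P0: load  L4  ⟶  MII  (L4)  txn=∅  M[L4]=97
step 20: P1: load  L3  ⟶  OSI  (L3)  txn=BusRd  M[L3]=40
step 21: P0: store L1 := 24  ⟶  MII  (L1)  txn=BusUpgr  M[L1]=70
step 22: P0: load  L3  ⟶  OSI  (L3)  txn=∅  M[L3]=40
step 23: P0: load  L0  ⟶  SOI  (L0)  txn=BusRd  M[L0]=50
step 24: P2: store L4 := 15  ⟶  IIM  (L4)  txn=BusRdX+Flush  M[L4]=90
step 25: P1: store L0 := 8  ⟶  IMI  (L0)  txn=BusUpgr  M[L0]=50
step 26: P1: load  L1  ⟶  OSI  (L1)  txn=BusRd  M[L1]=70
step 27: P2: load  L3  ⟶  OSS  (L3)  txn=BusRd  M[L3]=40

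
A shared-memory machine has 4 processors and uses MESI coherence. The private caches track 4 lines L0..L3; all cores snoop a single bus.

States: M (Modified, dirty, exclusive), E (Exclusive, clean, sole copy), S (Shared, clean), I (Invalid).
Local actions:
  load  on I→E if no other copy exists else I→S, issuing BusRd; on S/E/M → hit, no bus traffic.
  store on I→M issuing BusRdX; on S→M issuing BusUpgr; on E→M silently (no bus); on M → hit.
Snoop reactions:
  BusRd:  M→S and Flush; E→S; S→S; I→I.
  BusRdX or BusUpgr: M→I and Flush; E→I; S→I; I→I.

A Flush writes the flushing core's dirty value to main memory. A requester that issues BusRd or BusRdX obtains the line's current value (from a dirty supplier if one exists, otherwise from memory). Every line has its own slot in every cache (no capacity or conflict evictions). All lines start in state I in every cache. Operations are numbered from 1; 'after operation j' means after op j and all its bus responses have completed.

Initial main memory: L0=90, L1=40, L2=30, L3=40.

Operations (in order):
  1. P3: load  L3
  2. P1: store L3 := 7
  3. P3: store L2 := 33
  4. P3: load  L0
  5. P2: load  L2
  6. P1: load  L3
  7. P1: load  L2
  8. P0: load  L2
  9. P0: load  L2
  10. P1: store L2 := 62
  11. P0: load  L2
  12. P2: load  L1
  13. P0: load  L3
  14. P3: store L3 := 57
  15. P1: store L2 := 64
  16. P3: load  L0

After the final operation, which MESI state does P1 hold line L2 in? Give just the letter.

step 1: P3: load  L3  ⟶  IIIE  (L3)  txn=BusRd  M[L3]=40
step 2: P1: store L3 := 7  ⟶  IMII  (L3)  txn=BusRdX  M[L3]=40
step 3: P3: store L2 := 33  ⟶  IIIM  (L2)  txn=BusRdX  M[L2]=30
step 4: P3: load  L0  ⟶  IIIE  (L0)  txn=BusRd  M[L0]=90
step 5: P2: load  L2  ⟶  IISS  (L2)  txn=BusRd+Flush  M[L2]=33
step 6: P1: load  L3  ⟶  IMII  (L3)  txn=∅  M[L3]=40
step 7: P1: load  L2  ⟶  ISSS  (L2)  txn=BusRd  M[L2]=33
step 8: P0: load  L2  ⟶  SSSS  (L2)  txn=BusRd  M[L2]=33
step 9: P0: load  L2  ⟶  SSSS  (L2)  txn=∅  M[L2]=33
step 10: P1: store L2 := 62  ⟶  IMII  (L2)  txn=BusUpgr  M[L2]=33
step 11: P0: load  L2  ⟶  SSII  (L2)  txn=BusRd+Flush  M[L2]=62
step 12: P2: load  L1  ⟶  IIEI  (L1)  txn=BusRd  M[L1]=40
step 13: P0: load  L3  ⟶  SSII  (L3)  txn=BusRd+Flush  M[L3]=7
step 14: P3: store L3 := 57  ⟶  IIIM  (L3)  txn=BusRdX  M[L3]=7
step 15: P1: store L2 := 64  ⟶  IMII  (L2)  txn=BusUpgr  M[L2]=62
step 16: P3: load  L0  ⟶  IIIE  (L0)  txn=∅  M[L0]=90

state = M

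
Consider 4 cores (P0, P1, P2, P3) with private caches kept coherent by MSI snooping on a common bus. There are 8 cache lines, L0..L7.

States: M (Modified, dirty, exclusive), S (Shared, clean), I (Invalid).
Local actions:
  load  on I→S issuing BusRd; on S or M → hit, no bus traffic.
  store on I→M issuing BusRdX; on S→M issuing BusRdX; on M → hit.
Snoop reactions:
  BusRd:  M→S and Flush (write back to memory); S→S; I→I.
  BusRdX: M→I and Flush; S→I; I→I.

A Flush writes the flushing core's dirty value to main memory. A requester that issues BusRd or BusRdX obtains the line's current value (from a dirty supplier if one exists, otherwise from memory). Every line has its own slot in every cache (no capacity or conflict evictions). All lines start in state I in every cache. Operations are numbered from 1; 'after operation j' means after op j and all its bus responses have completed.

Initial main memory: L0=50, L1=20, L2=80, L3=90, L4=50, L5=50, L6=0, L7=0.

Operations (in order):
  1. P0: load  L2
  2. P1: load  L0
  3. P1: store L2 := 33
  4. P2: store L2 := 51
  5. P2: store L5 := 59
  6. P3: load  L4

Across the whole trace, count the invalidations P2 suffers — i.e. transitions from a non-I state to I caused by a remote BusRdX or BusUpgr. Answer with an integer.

invalidations = 0

step 1: P0: load  L2  ⟶  SIII  (L2)  txn=BusRd  M[L2]=80
step 2: P1: load  L0  ⟶  ISII  (L0)  txn=BusRd  M[L0]=50
step 3: P1: store L2 := 33  ⟶  IMII  (L2)  txn=BusRdX  M[L2]=80
step 4: P2: store L2 := 51  ⟶  IIMI  (L2)  txn=BusRdX+Flush  M[L2]=33
step 5: P2: store L5 := 59  ⟶  IIMI  (L5)  txn=BusRdX  M[L5]=50
step 6: P3: load  L4  ⟶  IIIS  (L4)  txn=BusRd  M[L4]=50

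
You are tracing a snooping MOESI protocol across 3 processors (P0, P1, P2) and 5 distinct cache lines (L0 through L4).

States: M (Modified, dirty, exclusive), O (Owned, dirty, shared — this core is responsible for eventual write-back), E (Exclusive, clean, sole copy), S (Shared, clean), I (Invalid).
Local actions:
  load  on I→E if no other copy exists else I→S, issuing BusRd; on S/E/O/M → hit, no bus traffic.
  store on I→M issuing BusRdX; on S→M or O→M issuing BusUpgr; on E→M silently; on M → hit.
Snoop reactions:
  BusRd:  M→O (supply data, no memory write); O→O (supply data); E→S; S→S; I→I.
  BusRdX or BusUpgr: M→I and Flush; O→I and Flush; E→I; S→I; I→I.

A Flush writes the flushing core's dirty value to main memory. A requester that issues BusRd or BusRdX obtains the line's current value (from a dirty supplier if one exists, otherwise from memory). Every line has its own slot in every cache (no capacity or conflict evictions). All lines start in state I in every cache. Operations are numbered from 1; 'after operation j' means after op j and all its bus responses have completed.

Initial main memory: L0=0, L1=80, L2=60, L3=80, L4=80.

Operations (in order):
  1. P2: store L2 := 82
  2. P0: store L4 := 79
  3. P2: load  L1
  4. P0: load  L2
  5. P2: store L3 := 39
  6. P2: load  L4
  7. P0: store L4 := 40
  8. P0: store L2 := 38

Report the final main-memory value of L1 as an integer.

  op1 P2: store L2 := 82 → I/I/M on L2; bus BusRdX; mem=60
  op2 P0: store L4 := 79 → M/I/I on L4; bus BusRdX; mem=80
  op3 P2: load  L1 → I/I/E on L1; bus BusRd; mem=80
  op4 P0: load  L2 → S/I/O on L2; bus BusRd; mem=60
  op5 P2: store L3 := 39 → I/I/M on L3; bus BusRdX; mem=80
  op6 P2: load  L4 → O/I/S on L4; bus BusRd; mem=80
  op7 P0: store L4 := 40 → M/I/I on L4; bus BusUpgr; mem=80
  op8 P0: store L2 := 38 → M/I/I on L2; bus BusUpgr Flush; mem=82

memory[L1] = 80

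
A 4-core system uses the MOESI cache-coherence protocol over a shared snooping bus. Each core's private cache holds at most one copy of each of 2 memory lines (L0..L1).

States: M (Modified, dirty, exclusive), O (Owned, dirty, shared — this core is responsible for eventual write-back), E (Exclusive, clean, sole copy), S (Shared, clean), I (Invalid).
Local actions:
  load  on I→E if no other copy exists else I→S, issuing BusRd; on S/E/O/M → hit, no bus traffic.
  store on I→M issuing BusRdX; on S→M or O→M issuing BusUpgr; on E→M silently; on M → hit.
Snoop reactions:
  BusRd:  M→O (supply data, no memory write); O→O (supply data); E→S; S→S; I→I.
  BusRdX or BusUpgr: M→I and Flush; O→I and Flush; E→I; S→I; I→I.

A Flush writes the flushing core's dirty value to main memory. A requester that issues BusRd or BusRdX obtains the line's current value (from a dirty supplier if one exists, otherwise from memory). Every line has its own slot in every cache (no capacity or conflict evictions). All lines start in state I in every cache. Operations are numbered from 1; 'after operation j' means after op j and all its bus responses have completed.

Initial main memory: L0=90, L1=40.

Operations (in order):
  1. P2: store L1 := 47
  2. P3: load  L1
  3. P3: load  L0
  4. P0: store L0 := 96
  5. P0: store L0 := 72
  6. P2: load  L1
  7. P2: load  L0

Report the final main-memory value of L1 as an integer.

1. P2: store L1 := 47  bus=[BusRdX]  L1: P0=I P1=I P2=M P3=I  mem[L1]=40
2. P3: load  L1  bus=[BusRd]  L1: P0=I P1=I P2=O P3=S  mem[L1]=40
3. P3: load  L0  bus=[BusRd]  L0: P0=I P1=I P2=I P3=E  mem[L0]=90
4. P0: store L0 := 96  bus=[BusRdX]  L0: P0=M P1=I P2=I P3=I  mem[L0]=90
5. P0: store L0 := 72  bus=[-]  L0: P0=M P1=I P2=I P3=I  mem[L0]=90
6. P2: load  L1  bus=[-]  L1: P0=I P1=I P2=O P3=S  mem[L1]=40
7. P2: load  L0  bus=[BusRd]  L0: P0=O P1=I P2=S P3=I  mem[L0]=90

memory[L1] = 40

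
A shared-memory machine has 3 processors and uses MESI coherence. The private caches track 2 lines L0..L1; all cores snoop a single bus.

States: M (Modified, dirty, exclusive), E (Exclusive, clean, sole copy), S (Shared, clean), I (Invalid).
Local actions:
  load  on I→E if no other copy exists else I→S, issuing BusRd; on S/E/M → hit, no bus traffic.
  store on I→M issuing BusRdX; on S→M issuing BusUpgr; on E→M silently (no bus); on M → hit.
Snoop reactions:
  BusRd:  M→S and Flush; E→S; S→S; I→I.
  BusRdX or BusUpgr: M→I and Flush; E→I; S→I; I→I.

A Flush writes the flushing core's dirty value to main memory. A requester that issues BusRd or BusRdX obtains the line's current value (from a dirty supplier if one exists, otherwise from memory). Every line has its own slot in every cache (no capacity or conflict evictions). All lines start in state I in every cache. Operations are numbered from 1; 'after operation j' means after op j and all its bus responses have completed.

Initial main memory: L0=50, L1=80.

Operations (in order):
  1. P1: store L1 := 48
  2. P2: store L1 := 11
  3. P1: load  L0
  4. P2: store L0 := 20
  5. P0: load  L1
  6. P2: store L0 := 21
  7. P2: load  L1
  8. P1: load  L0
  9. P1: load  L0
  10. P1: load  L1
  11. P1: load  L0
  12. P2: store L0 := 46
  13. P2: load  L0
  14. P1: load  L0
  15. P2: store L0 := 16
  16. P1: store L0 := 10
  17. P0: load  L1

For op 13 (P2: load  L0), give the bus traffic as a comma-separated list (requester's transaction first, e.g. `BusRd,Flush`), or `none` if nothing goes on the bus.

step 1: P1: store L1 := 48  ⟶  IMI  (L1)  txn=BusRdX  M[L1]=80
step 2: P2: store L1 := 11  ⟶  IIM  (L1)  txn=BusRdX+Flush  M[L1]=48
step 3: P1: load  L0  ⟶  IEI  (L0)  txn=BusRd  M[L0]=50
step 4: P2: store L0 := 20  ⟶  IIM  (L0)  txn=BusRdX  M[L0]=50
step 5: P0: load  L1  ⟶  SIS  (L1)  txn=BusRd+Flush  M[L1]=11
step 6: P2: store L0 := 21  ⟶  IIM  (L0)  txn=∅  M[L0]=50
step 7: P2: load  L1  ⟶  SIS  (L1)  txn=∅  M[L1]=11
step 8: P1: load  L0  ⟶  ISS  (L0)  txn=BusRd+Flush  M[L0]=21
step 9: P1: load  L0  ⟶  ISS  (L0)  txn=∅  M[L0]=21
step 10: P1: load  L1  ⟶  SSS  (L1)  txn=BusRd  M[L1]=11
step 11: P1: load  L0  ⟶  ISS  (L0)  txn=∅  M[L0]=21
step 12: P2: store L0 := 46  ⟶  IIM  (L0)  txn=BusUpgr  M[L0]=21
step 13: P2: load  L0  ⟶  IIM  (L0)  txn=∅  M[L0]=21
step 14: P1: load  L0  ⟶  ISS  (L0)  txn=BusRd+Flush  M[L0]=46
step 15: P2: store L0 := 16  ⟶  IIM  (L0)  txn=BusUpgr  M[L0]=46
step 16: P1: store L0 := 10  ⟶  IMI  (L0)  txn=BusRdX+Flush  M[L0]=16
step 17: P0: load  L1  ⟶  SSS  (L1)  txn=∅  M[L1]=11

bus = none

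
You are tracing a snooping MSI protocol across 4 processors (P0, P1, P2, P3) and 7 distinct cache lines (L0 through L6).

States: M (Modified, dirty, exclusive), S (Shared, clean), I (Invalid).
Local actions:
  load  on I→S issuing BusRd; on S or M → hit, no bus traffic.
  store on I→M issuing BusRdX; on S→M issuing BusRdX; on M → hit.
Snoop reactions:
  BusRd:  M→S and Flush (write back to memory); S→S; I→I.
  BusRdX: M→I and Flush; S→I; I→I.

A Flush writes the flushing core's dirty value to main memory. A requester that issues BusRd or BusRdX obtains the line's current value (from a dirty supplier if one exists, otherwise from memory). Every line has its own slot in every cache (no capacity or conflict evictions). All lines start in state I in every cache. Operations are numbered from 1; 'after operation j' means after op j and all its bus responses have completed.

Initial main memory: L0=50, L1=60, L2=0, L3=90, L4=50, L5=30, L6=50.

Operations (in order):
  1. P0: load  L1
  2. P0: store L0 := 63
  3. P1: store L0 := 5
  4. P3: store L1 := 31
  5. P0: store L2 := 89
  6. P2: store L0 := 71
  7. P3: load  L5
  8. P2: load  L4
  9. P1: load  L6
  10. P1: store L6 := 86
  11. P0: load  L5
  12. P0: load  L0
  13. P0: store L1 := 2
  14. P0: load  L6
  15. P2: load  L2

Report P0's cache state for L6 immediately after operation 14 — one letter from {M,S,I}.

step 1: P0: load  L1  ⟶  SIII  (L1)  txn=BusRd  M[L1]=60
step 2: P0: store L0 := 63  ⟶  MIII  (L0)  txn=BusRdX  M[L0]=50
step 3: P1: store L0 := 5  ⟶  IMII  (L0)  txn=BusRdX+Flush  M[L0]=63
step 4: P3: store L1 := 31  ⟶  IIIM  (L1)  txn=BusRdX  M[L1]=60
step 5: P0: store L2 := 89  ⟶  MIII  (L2)  txn=BusRdX  M[L2]=0
step 6: P2: store L0 := 71  ⟶  IIMI  (L0)  txn=BusRdX+Flush  M[L0]=5
step 7: P3: load  L5  ⟶  IIIS  (L5)  txn=BusRd  M[L5]=30
step 8: P2: load  L4  ⟶  IISI  (L4)  txn=BusRd  M[L4]=50
step 9: P1: load  L6  ⟶  ISII  (L6)  txn=BusRd  M[L6]=50
step 10: P1: store L6 := 86  ⟶  IMII  (L6)  txn=BusRdX  M[L6]=50
step 11: P0: load  L5  ⟶  SIIS  (L5)  txn=BusRd  M[L5]=30
step 12: P0: load  L0  ⟶  SISI  (L0)  txn=BusRd+Flush  M[L0]=71
step 13: P0: store L1 := 2  ⟶  MIII  (L1)  txn=BusRdX+Flush  M[L1]=31
step 14: P0: load  L6  ⟶  SSII  (L6)  txn=BusRd+Flush  M[L6]=86
step 15: P2: load  L2  ⟶  SISI  (L2)  txn=BusRd+Flush  M[L2]=89

state = S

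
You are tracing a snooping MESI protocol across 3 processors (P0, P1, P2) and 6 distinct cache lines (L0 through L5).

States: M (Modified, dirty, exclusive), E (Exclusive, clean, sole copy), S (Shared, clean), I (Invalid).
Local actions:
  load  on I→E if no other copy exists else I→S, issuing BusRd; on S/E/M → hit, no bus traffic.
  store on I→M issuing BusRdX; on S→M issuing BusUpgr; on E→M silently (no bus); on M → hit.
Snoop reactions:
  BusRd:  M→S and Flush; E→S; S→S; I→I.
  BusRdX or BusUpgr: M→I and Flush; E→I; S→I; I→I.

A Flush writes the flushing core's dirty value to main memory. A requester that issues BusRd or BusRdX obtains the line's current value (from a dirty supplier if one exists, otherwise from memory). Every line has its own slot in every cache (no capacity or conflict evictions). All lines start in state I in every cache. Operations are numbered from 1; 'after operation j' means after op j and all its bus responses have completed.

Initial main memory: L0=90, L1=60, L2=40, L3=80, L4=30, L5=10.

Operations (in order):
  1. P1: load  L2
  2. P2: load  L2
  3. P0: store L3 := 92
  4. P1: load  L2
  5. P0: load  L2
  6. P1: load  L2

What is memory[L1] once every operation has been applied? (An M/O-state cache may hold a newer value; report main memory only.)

memory[L1] = 60

[1] P1: load  L2 | P0:I, P1:E(40), P2:I | bus: BusRd
[2] P2: load  L2 | P0:I, P1:S(40), P2:S(40) | bus: BusRd
[3] P0: store L3 := 92 | P0:M(92), P1:I, P2:I | bus: BusRdX
[4] P1: load  L2 | P0:I, P1:S(40), P2:S(40) | bus: none
[5] P0: load  L2 | P0:S(40), P1:S(40), P2:S(40) | bus: BusRd
[6] P1: load  L2 | P0:S(40), P1:S(40), P2:S(40) | bus: none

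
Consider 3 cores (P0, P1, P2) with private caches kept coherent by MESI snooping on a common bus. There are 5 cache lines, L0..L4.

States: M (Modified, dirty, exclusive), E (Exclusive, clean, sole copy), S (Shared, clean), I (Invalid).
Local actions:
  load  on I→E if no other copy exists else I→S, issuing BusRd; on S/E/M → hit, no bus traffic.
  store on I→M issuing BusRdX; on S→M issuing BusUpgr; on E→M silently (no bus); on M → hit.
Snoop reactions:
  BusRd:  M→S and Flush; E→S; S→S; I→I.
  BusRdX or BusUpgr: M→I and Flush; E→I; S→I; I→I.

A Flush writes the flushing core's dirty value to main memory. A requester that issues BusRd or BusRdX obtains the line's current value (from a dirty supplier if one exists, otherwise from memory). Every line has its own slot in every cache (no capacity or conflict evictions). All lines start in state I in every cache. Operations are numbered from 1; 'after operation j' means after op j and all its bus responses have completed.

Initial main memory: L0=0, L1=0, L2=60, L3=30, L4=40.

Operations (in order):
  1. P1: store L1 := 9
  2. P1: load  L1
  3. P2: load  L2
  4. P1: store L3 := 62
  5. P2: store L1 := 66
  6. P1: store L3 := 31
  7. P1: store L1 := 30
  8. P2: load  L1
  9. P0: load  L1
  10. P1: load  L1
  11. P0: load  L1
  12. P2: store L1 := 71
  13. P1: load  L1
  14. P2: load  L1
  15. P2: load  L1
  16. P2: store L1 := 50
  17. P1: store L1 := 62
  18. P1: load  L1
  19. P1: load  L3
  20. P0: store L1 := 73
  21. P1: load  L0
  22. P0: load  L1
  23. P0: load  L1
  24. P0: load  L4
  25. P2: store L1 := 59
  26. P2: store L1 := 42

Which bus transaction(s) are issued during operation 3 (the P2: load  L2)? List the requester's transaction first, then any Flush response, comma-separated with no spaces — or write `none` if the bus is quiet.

bus = BusRd

[1] P1: store L1 := 9 | P0:I, P1:M(9), P2:I | bus: BusRdX
[2] P1: load  L1 | P0:I, P1:M(9), P2:I | bus: none
[3] P2: load  L2 | P0:I, P1:I, P2:E(60) | bus: BusRd
[4] P1: store L3 := 62 | P0:I, P1:M(62), P2:I | bus: BusRdX
[5] P2: store L1 := 66 | P0:I, P1:I, P2:M(66) | bus: BusRdX,Flush
[6] P1: store L3 := 31 | P0:I, P1:M(31), P2:I | bus: none
[7] P1: store L1 := 30 | P0:I, P1:M(30), P2:I | bus: BusRdX,Flush
[8] P2: load  L1 | P0:I, P1:S(30), P2:S(30) | bus: BusRd,Flush
[9] P0: load  L1 | P0:S(30), P1:S(30), P2:S(30) | bus: BusRd
[10] P1: load  L1 | P0:S(30), P1:S(30), P2:S(30) | bus: none
[11] P0: load  L1 | P0:S(30), P1:S(30), P2:S(30) | bus: none
[12] P2: store L1 := 71 | P0:I, P1:I, P2:M(71) | bus: BusUpgr
[13] P1: load  L1 | P0:I, P1:S(71), P2:S(71) | bus: BusRd,Flush
[14] P2: load  L1 | P0:I, P1:S(71), P2:S(71) | bus: none
[15] P2: load  L1 | P0:I, P1:S(71), P2:S(71) | bus: none
[16] P2: store L1 := 50 | P0:I, P1:I, P2:M(50) | bus: BusUpgr
[17] P1: store L1 := 62 | P0:I, P1:M(62), P2:I | bus: BusRdX,Flush
[18] P1: load  L1 | P0:I, P1:M(62), P2:I | bus: none
[19] P1: load  L3 | P0:I, P1:M(31), P2:I | bus: none
[20] P0: store L1 := 73 | P0:M(73), P1:I, P2:I | bus: BusRdX,Flush
[21] P1: load  L0 | P0:I, P1:E(0), P2:I | bus: BusRd
[22] P0: load  L1 | P0:M(73), P1:I, P2:I | bus: none
[23] P0: load  L1 | P0:M(73), P1:I, P2:I | bus: none
[24] P0: load  L4 | P0:E(40), P1:I, P2:I | bus: BusRd
[25] P2: store L1 := 59 | P0:I, P1:I, P2:M(59) | bus: BusRdX,Flush
[26] P2: store L1 := 42 | P0:I, P1:I, P2:M(42) | bus: none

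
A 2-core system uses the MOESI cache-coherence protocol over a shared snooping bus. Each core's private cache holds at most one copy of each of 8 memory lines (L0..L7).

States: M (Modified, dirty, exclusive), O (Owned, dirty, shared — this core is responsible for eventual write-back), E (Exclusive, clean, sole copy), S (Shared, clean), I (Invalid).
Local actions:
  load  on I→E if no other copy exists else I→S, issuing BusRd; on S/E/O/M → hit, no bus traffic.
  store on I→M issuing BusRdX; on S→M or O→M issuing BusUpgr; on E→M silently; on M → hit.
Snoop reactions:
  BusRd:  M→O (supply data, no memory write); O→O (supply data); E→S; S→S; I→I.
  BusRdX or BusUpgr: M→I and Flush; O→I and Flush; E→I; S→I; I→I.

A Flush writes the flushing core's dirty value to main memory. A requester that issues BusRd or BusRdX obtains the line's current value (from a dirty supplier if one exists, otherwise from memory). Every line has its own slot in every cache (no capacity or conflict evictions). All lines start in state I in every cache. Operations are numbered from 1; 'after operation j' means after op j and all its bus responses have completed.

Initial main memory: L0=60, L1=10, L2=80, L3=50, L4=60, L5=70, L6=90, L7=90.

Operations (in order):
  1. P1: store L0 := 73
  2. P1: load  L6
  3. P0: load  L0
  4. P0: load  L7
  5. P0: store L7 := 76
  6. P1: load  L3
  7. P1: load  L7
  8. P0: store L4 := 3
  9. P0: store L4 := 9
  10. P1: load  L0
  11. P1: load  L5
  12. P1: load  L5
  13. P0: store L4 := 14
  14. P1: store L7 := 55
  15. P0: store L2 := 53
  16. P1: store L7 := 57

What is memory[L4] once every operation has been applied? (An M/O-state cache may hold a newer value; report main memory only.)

memory[L4] = 60

1. P1: store L0 := 73  bus=[BusRdX]  L0: P0=I P1=M  mem[L0]=60
2. P1: load  L6  bus=[BusRd]  L6: P0=I P1=E  mem[L6]=90
3. P0: load  L0  bus=[BusRd]  L0: P0=S P1=O  mem[L0]=60
4. P0: load  L7  bus=[BusRd]  L7: P0=E P1=I  mem[L7]=90
5. P0: store L7 := 76  bus=[-]  L7: P0=M P1=I  mem[L7]=90
6. P1: load  L3  bus=[BusRd]  L3: P0=I P1=E  mem[L3]=50
7. P1: load  L7  bus=[BusRd]  L7: P0=O P1=S  mem[L7]=90
8. P0: store L4 := 3  bus=[BusRdX]  L4: P0=M P1=I  mem[L4]=60
9. P0: store L4 := 9  bus=[-]  L4: P0=M P1=I  mem[L4]=60
10. P1: load  L0  bus=[-]  L0: P0=S P1=O  mem[L0]=60
11. P1: load  L5  bus=[BusRd]  L5: P0=I P1=E  mem[L5]=70
12. P1: load  L5  bus=[-]  L5: P0=I P1=E  mem[L5]=70
13. P0: store L4 := 14  bus=[-]  L4: P0=M P1=I  mem[L4]=60
14. P1: store L7 := 55  bus=[BusUpgr,Flush]  L7: P0=I P1=M  mem[L7]=76
15. P0: store L2 := 53  bus=[BusRdX]  L2: P0=M P1=I  mem[L2]=80
16. P1: store L7 := 57  bus=[-]  L7: P0=I P1=M  mem[L7]=76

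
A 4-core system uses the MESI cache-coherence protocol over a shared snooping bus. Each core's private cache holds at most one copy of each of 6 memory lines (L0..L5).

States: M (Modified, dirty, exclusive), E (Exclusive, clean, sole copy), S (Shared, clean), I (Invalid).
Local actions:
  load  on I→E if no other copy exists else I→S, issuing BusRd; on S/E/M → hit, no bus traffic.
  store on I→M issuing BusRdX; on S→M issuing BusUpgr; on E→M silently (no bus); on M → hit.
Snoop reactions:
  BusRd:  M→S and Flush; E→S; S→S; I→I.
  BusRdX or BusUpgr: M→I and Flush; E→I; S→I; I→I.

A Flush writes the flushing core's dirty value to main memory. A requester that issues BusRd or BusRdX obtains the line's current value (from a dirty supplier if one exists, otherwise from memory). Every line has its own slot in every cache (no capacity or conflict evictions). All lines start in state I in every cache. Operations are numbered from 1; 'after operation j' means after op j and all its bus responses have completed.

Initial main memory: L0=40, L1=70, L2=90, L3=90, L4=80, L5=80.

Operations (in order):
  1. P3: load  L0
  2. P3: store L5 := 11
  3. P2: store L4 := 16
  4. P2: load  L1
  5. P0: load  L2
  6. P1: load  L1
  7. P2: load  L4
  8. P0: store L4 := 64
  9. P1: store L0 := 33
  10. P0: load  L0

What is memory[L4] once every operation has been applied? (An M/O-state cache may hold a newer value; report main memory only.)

memory[L4] = 16

step 1: P3: load  L0  ⟶  IIIE  (L0)  txn=BusRd  M[L0]=40
step 2: P3: store L5 := 11  ⟶  IIIM  (L5)  txn=BusRdX  M[L5]=80
step 3: P2: store L4 := 16  ⟶  IIMI  (L4)  txn=BusRdX  M[L4]=80
step 4: P2: load  L1  ⟶  IIEI  (L1)  txn=BusRd  M[L1]=70
step 5: P0: load  L2  ⟶  EIII  (L2)  txn=BusRd  M[L2]=90
step 6: P1: load  L1  ⟶  ISSI  (L1)  txn=BusRd  M[L1]=70
step 7: P2: load  L4  ⟶  IIMI  (L4)  txn=∅  M[L4]=80
step 8: P0: store L4 := 64  ⟶  MIII  (L4)  txn=BusRdX+Flush  M[L4]=16
step 9: P1: store L0 := 33  ⟶  IMII  (L0)  txn=BusRdX  M[L0]=40
step 10: P0: load  L0  ⟶  SSII  (L0)  txn=BusRd+Flush  M[L0]=33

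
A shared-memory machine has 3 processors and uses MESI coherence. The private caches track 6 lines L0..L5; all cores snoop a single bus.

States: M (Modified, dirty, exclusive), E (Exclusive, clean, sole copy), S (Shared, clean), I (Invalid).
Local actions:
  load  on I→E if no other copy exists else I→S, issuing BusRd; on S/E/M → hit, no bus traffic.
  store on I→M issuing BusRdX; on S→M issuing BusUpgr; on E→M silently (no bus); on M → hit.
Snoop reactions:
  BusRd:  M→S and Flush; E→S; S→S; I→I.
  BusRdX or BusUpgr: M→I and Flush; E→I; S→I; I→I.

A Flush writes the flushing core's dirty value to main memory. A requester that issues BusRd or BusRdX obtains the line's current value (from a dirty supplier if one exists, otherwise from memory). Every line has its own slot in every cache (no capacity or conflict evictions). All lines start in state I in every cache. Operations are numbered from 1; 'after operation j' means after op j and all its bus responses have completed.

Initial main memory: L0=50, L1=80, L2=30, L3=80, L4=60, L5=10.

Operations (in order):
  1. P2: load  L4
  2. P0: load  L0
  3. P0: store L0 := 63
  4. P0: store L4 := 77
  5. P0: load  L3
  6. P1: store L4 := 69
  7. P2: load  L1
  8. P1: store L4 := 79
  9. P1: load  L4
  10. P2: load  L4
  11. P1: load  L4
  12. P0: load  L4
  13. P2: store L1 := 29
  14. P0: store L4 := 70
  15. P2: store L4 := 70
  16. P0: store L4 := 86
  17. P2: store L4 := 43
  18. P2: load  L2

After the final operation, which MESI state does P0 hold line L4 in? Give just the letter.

step 1: P2: load  L4  ⟶  IIE  (L4)  txn=BusRd  M[L4]=60
step 2: P0: load  L0  ⟶  EII  (L0)  txn=BusRd  M[L0]=50
step 3: P0: store L0 := 63  ⟶  MII  (L0)  txn=∅  M[L0]=50
step 4: P0: store L4 := 77  ⟶  MII  (L4)  txn=BusRdX  M[L4]=60
step 5: P0: load  L3  ⟶  EII  (L3)  txn=BusRd  M[L3]=80
step 6: P1: store L4 := 69  ⟶  IMI  (L4)  txn=BusRdX+Flush  M[L4]=77
step 7: P2: load  L1  ⟶  IIE  (L1)  txn=BusRd  M[L1]=80
step 8: P1: store L4 := 79  ⟶  IMI  (L4)  txn=∅  M[L4]=77
step 9: P1: load  L4  ⟶  IMI  (L4)  txn=∅  M[L4]=77
step 10: P2: load  L4  ⟶  ISS  (L4)  txn=BusRd+Flush  M[L4]=79
step 11: P1: load  L4  ⟶  ISS  (L4)  txn=∅  M[L4]=79
step 12: P0: load  L4  ⟶  SSS  (L4)  txn=BusRd  M[L4]=79
step 13: P2: store L1 := 29  ⟶  IIM  (L1)  txn=∅  M[L1]=80
step 14: P0: store L4 := 70  ⟶  MII  (L4)  txn=BusUpgr  M[L4]=79
step 15: P2: store L4 := 70  ⟶  IIM  (L4)  txn=BusRdX+Flush  M[L4]=70
step 16: P0: store L4 := 86  ⟶  MII  (L4)  txn=BusRdX+Flush  M[L4]=70
step 17: P2: store L4 := 43  ⟶  IIM  (L4)  txn=BusRdX+Flush  M[L4]=86
step 18: P2: load  L2  ⟶  IIE  (L2)  txn=BusRd  M[L2]=30

state = I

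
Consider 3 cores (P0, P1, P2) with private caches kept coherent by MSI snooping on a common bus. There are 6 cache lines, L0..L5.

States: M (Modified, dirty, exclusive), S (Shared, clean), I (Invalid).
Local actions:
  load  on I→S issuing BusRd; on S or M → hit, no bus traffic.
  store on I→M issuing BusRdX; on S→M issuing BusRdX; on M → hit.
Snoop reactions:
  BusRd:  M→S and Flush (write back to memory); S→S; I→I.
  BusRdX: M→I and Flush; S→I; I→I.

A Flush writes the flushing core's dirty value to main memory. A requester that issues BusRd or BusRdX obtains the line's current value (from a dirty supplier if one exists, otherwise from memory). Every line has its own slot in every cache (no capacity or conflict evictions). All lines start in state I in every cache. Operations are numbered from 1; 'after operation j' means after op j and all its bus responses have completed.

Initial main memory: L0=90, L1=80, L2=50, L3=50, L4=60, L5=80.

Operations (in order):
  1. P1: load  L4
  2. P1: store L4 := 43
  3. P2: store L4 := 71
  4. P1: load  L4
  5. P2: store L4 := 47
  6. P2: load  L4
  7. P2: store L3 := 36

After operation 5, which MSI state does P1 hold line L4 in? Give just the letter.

1. P1: load  L4  bus=[BusRd]  L4: P0=I P1=S P2=I  mem[L4]=60
2. P1: store L4 := 43  bus=[BusRdX]  L4: P0=I P1=M P2=I  mem[L4]=60
3. P2: store L4 := 71  bus=[BusRdX,Flush]  L4: P0=I P1=I P2=M  mem[L4]=43
4. P1: load  L4  bus=[BusRd,Flush]  L4: P0=I P1=S P2=S  mem[L4]=71
5. P2: store L4 := 47  bus=[BusRdX]  L4: P0=I P1=I P2=M  mem[L4]=71
6. P2: load  L4  bus=[-]  L4: P0=I P1=I P2=M  mem[L4]=71
7. P2: store L3 := 36  bus=[BusRdX]  L3: P0=I P1=I P2=M  mem[L3]=50

state = I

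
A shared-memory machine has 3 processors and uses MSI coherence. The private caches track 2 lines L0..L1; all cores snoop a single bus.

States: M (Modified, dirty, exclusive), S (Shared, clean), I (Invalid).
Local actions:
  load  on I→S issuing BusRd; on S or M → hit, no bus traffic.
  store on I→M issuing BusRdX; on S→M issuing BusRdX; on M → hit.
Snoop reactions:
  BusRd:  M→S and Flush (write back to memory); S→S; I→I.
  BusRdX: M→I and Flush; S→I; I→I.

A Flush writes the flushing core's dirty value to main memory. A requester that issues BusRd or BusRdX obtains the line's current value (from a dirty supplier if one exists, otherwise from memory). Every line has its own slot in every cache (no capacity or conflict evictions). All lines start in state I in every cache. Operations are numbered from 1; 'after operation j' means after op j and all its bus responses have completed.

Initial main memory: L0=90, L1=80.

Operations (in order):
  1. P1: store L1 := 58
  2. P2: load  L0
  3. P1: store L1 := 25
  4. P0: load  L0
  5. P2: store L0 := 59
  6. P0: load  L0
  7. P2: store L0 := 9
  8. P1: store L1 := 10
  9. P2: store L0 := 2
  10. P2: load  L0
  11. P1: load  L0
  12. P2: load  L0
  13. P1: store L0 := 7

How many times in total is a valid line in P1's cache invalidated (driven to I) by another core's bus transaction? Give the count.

invalidations = 0

[1] P1: store L1 := 58 | P0:I, P1:M(58), P2:I | bus: BusRdX
[2] P2: load  L0 | P0:I, P1:I, P2:S(90) | bus: BusRd
[3] P1: store L1 := 25 | P0:I, P1:M(25), P2:I | bus: none
[4] P0: load  L0 | P0:S(90), P1:I, P2:S(90) | bus: BusRd
[5] P2: store L0 := 59 | P0:I, P1:I, P2:M(59) | bus: BusRdX
[6] P0: load  L0 | P0:S(59), P1:I, P2:S(59) | bus: BusRd,Flush
[7] P2: store L0 := 9 | P0:I, P1:I, P2:M(9) | bus: BusRdX
[8] P1: store L1 := 10 | P0:I, P1:M(10), P2:I | bus: none
[9] P2: store L0 := 2 | P0:I, P1:I, P2:M(2) | bus: none
[10] P2: load  L0 | P0:I, P1:I, P2:M(2) | bus: none
[11] P1: load  L0 | P0:I, P1:S(2), P2:S(2) | bus: BusRd,Flush
[12] P2: load  L0 | P0:I, P1:S(2), P2:S(2) | bus: none
[13] P1: store L0 := 7 | P0:I, P1:M(7), P2:I | bus: BusRdX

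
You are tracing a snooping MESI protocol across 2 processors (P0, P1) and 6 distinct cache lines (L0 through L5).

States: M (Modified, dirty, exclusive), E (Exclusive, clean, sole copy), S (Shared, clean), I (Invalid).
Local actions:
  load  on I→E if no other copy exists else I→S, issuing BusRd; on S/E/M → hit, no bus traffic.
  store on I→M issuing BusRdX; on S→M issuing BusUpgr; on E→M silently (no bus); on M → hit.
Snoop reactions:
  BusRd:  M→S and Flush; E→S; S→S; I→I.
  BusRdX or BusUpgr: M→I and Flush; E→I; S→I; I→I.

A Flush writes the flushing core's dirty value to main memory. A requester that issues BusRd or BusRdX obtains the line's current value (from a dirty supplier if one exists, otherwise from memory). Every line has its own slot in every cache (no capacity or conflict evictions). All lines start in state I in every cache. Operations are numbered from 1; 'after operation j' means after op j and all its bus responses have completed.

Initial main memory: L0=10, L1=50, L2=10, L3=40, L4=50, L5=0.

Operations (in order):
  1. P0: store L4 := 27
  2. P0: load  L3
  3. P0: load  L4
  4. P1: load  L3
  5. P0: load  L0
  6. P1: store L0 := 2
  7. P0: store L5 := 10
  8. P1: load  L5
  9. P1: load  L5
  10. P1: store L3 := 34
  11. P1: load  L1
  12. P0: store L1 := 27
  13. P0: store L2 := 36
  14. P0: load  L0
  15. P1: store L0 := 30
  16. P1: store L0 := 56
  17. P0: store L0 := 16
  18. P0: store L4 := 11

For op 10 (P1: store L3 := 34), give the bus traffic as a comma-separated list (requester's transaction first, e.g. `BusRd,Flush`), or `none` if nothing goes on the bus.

step 1: P0: store L4 := 27  ⟶  MI  (L4)  txn=BusRdX  M[L4]=50
step 2: P0: load  L3  ⟶  EI  (L3)  txn=BusRd  M[L3]=40
step 3: P0: load  L4  ⟶  MI  (L4)  txn=∅  M[L4]=50
step 4: P1: load  L3  ⟶  SS  (L3)  txn=BusRd  M[L3]=40
step 5: P0: load  L0  ⟶  EI  (L0)  txn=BusRd  M[L0]=10
step 6: P1: store L0 := 2  ⟶  IM  (L0)  txn=BusRdX  M[L0]=10
step 7: P0: store L5 := 10  ⟶  MI  (L5)  txn=BusRdX  M[L5]=0
step 8: P1: load  L5  ⟶  SS  (L5)  txn=BusRd+Flush  M[L5]=10
step 9: P1: load  L5  ⟶  SS  (L5)  txn=∅  M[L5]=10
step 10: P1: store L3 := 34  ⟶  IM  (L3)  txn=BusUpgr  M[L3]=40
step 11: P1: load  L1  ⟶  IE  (L1)  txn=BusRd  M[L1]=50
step 12: P0: store L1 := 27  ⟶  MI  (L1)  txn=BusRdX  M[L1]=50
step 13: P0: store L2 := 36  ⟶  MI  (L2)  txn=BusRdX  M[L2]=10
step 14: P0: load  L0  ⟶  SS  (L0)  txn=BusRd+Flush  M[L0]=2
step 15: P1: store L0 := 30  ⟶  IM  (L0)  txn=BusUpgr  M[L0]=2
step 16: P1: store L0 := 56  ⟶  IM  (L0)  txn=∅  M[L0]=2
step 17: P0: store L0 := 16  ⟶  MI  (L0)  txn=BusRdX+Flush  M[L0]=56
step 18: P0: store L4 := 11  ⟶  MI  (L4)  txn=∅  M[L4]=50

bus = BusUpgr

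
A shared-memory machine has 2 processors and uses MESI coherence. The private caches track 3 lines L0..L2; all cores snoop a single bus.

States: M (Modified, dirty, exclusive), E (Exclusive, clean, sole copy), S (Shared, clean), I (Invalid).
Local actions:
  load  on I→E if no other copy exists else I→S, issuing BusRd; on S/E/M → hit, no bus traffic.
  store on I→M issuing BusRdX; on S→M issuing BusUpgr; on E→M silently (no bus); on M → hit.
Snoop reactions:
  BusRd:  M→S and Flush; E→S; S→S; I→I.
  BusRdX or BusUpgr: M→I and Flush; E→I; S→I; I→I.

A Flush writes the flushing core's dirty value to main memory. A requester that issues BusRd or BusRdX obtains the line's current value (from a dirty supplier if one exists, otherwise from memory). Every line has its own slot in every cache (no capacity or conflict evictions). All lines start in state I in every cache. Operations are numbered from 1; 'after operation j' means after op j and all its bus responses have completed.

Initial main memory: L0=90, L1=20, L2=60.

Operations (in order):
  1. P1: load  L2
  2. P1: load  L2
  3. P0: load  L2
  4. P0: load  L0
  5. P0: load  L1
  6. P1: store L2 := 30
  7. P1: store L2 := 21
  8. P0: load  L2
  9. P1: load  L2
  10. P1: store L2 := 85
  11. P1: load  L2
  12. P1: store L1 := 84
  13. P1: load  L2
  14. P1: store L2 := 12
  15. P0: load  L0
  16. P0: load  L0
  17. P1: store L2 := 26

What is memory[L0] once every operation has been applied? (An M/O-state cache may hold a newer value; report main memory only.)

memory[L0] = 90

[1] P1: load  L2 | P0:I, P1:E(60) | bus: BusRd
[2] P1: load  L2 | P0:I, P1:E(60) | bus: none
[3] P0: load  L2 | P0:S(60), P1:S(60) | bus: BusRd
[4] P0: load  L0 | P0:E(90), P1:I | bus: BusRd
[5] P0: load  L1 | P0:E(20), P1:I | bus: BusRd
[6] P1: store L2 := 30 | P0:I, P1:M(30) | bus: BusUpgr
[7] P1: store L2 := 21 | P0:I, P1:M(21) | bus: none
[8] P0: load  L2 | P0:S(21), P1:S(21) | bus: BusRd,Flush
[9] P1: load  L2 | P0:S(21), P1:S(21) | bus: none
[10] P1: store L2 := 85 | P0:I, P1:M(85) | bus: BusUpgr
[11] P1: load  L2 | P0:I, P1:M(85) | bus: none
[12] P1: store L1 := 84 | P0:I, P1:M(84) | bus: BusRdX
[13] P1: load  L2 | P0:I, P1:M(85) | bus: none
[14] P1: store L2 := 12 | P0:I, P1:M(12) | bus: none
[15] P0: load  L0 | P0:E(90), P1:I | bus: none
[16] P0: load  L0 | P0:E(90), P1:I | bus: none
[17] P1: store L2 := 26 | P0:I, P1:M(26) | bus: none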